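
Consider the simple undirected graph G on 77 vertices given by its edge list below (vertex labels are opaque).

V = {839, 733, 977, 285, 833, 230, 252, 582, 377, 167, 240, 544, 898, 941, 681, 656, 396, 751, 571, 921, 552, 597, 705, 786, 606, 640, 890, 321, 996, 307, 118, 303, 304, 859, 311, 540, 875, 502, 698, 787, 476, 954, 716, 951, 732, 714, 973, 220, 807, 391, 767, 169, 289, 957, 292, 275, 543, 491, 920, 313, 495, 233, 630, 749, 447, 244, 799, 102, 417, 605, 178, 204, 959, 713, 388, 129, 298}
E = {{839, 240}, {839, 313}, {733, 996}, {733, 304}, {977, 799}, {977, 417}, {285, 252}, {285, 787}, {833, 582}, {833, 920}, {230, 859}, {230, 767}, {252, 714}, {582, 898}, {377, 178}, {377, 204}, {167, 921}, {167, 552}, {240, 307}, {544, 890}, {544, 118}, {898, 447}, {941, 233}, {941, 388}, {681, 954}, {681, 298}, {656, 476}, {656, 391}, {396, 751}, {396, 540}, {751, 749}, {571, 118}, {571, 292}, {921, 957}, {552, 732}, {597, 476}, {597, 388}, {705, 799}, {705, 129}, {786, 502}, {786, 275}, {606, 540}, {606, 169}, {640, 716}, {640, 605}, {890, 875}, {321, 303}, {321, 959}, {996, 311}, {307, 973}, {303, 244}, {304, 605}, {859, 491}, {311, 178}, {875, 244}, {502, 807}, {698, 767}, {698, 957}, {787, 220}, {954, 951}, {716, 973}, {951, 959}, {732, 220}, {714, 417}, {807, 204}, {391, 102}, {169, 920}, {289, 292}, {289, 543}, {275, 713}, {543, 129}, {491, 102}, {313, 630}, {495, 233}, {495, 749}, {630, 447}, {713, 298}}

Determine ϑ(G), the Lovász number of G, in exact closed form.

deg(786) = 2; N(786) = {502, 275}.
N(716) = {640, 973}, |N(716)| = 2.
N(240) = {839, 307}, |N(240)| = 2.
N(204) = {377, 807}, |N(204)| = 2.
Regular of degree 2 on 77 vertices: a single 77-cycle (edge-transitive).
The 39 distinct eigenvalues: [2.0, 1.99335, 1.97342, 1.94037, 1.89441, 1.83583, 1.76504, 1.68251, 1.58877, 1.48447, 1.37028, 1.24698, 1.11538, 0.97635, 0.83083, 0.67978, 0.5242, 0.36514, 0.20365, 0.0408, -0.12232, -0.28463, -0.44504, -0.60249, -0.75593, -0.90434, -1.04674, -1.18216, -1.30972, -1.42856, -1.5379, -1.637, -1.72521, -1.80194, -1.86667, -1.91899, -1.95853, -1.98504, -1.99834].
With N=77: ϑ(G) = 77·(-(-1)*2*cos(pi/77))/(2−(-2*cos(pi/77))) = 77*cos(pi/77)/(cos(pi/77) + 1).
Numerically 38.4840.
α=38, χ(Ḡ)=39; ϑ=77*cos(pi/77)/(cos(pi/77) + 1) lies between (both strict).

77*cos(pi/77)/(cos(pi/77) + 1)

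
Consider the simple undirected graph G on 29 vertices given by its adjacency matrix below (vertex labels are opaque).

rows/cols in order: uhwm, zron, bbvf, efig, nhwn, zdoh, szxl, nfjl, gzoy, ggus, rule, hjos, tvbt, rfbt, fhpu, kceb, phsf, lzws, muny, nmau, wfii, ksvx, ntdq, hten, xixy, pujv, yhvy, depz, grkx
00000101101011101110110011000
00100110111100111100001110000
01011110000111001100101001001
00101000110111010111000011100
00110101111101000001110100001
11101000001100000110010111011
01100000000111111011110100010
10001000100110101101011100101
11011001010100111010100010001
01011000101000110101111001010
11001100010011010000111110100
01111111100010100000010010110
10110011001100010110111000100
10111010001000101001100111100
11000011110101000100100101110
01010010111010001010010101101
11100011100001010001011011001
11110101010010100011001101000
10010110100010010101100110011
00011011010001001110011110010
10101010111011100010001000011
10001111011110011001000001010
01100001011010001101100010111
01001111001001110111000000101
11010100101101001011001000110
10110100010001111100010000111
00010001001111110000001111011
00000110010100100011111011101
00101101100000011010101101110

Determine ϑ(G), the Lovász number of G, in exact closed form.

sqrt(29)

N(hten) = {zron, nhwn, zdoh, szxl, nfjl, rule, rfbt, fhpu, kceb, lzws, muny, nmau, yhvy, grkx}, |N(hten)| = 14.
N(kceb) = {zron, efig, szxl, gzoy, ggus, rule, tvbt, phsf, muny, ksvx, hten, pujv, yhvy, grkx}, |N(kceb)| = 14.
Vertex szxl has 14 neighbors: zron, bbvf, hjos, tvbt, rfbt, fhpu, kceb, phsf, muny, nmau, wfii, ksvx, hten, depz.
N(grkx) = {bbvf, nhwn, zdoh, nfjl, gzoy, kceb, phsf, muny, wfii, ntdq, hten, pujv, yhvy, depz}, |N(grkx)| = 14.
G on 29 vertices is 14-regular; SR(29,14,6,7) — a Paley graph.
A has 3 distinct eigenvalues ≈ [14.0, 2.192582, -3.192582].
λ_max=14, λ_min=-sqrt(29)/2 - 1/2; ϑ = −29·λ_min/(λ_max−λ_min) = sqrt(29).
ϑ(G) ≈ 5.385165.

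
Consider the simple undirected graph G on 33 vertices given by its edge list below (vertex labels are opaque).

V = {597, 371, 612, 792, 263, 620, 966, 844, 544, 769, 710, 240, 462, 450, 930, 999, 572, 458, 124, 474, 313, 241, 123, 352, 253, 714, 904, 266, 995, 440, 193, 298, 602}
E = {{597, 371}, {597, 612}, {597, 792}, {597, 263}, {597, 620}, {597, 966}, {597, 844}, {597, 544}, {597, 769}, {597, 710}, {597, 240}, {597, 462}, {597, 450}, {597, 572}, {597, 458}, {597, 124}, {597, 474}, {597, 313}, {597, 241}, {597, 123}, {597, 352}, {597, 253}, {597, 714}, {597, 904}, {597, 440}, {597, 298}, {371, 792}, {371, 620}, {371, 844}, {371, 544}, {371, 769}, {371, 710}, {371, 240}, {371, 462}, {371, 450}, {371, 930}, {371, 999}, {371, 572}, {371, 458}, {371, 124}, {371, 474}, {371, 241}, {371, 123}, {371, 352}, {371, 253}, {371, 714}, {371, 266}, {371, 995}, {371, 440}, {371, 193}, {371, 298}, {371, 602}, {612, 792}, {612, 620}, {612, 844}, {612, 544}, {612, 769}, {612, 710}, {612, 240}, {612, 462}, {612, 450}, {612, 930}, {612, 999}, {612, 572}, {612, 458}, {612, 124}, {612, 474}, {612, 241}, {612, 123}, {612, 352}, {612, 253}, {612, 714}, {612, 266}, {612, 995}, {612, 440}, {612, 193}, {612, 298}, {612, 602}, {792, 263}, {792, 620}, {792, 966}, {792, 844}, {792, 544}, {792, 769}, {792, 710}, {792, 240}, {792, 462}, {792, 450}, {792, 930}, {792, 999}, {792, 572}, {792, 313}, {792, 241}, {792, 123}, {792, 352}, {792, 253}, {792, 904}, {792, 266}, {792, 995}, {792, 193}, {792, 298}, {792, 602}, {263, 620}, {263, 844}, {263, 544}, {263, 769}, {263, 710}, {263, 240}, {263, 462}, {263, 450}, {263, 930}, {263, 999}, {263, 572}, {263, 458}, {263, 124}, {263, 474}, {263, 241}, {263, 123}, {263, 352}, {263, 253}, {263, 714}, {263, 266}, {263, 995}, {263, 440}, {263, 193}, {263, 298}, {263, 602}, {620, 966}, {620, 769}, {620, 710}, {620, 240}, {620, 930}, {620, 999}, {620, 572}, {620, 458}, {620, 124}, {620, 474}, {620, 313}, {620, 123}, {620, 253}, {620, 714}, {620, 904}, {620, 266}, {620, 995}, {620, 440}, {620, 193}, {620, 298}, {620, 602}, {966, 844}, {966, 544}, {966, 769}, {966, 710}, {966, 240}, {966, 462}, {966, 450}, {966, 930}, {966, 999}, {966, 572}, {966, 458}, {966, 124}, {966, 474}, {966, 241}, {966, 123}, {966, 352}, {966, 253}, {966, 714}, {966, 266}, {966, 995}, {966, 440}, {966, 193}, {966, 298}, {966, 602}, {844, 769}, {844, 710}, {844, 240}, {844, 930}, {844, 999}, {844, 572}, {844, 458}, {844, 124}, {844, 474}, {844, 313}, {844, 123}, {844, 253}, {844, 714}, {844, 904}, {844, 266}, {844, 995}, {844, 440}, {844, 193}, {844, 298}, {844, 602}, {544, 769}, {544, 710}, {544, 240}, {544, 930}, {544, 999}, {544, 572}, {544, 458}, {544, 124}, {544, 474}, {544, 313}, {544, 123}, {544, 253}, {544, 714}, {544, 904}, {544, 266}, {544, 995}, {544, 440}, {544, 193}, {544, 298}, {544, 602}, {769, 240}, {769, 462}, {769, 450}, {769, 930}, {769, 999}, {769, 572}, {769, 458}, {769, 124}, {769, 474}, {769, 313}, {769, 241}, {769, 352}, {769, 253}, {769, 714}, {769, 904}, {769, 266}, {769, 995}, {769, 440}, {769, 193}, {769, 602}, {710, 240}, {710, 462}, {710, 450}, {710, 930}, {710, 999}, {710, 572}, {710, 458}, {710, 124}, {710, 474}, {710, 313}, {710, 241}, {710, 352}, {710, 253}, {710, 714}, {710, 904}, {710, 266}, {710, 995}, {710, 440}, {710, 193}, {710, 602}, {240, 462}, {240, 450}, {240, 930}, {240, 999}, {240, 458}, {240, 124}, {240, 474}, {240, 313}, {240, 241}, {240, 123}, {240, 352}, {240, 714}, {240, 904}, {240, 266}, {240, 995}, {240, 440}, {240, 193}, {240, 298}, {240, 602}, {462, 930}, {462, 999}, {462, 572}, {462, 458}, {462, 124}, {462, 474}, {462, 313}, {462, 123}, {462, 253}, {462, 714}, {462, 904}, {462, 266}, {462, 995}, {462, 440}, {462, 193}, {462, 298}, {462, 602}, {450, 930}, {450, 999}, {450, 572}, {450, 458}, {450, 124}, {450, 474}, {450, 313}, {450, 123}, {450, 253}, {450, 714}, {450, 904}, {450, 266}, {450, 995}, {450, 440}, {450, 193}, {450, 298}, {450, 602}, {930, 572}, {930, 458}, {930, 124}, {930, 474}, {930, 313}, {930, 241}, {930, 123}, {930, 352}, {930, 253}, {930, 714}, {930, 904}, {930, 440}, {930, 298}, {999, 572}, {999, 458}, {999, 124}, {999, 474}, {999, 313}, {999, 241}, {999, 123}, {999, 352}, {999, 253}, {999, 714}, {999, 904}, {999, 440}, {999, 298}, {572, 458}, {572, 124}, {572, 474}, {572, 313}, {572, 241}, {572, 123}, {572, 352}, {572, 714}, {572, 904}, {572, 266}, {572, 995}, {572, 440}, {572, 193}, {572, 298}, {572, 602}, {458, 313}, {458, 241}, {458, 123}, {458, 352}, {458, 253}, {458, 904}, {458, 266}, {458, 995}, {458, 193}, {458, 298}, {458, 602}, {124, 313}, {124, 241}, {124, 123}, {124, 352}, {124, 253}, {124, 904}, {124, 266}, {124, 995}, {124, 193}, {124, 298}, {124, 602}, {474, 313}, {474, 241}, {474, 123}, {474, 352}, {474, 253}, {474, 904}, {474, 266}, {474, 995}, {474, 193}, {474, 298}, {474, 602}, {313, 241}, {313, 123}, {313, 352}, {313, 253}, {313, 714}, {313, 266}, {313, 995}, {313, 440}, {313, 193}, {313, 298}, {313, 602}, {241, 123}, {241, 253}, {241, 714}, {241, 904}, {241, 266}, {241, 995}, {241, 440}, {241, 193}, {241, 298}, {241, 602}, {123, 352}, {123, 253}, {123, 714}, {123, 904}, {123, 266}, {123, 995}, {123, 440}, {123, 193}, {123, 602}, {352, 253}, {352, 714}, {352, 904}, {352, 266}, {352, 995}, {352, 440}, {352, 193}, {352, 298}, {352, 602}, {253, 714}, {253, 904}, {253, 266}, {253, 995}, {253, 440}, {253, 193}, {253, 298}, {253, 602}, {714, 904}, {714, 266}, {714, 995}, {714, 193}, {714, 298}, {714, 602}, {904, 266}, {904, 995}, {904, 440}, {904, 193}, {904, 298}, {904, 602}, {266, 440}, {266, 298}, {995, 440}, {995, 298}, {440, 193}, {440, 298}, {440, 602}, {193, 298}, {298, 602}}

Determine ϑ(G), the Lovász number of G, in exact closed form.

N(710) = {597, 371, 612, 792, 263, 620, 966, 844, 544, 240, 462, 450, 930, 999, 572, 458, 124, 474, 313, 241, 352, 253, 714, 904, 266, 995, 440, 193, 602}, |N(710)| = 29.
Vertex 450 has 26 neighbors: 597, 371, 612, 792, 263, 966, 769, 710, 240, 930, 999, 572, 458, 124, 474, 313, 123, 253, 714, 904, 266, 995, 440, 193, 298, 602.
deg(612) = 27; N(612) = {597, 792, 620, 844, 544, 769, 710, 240, 462, 450, 930, 999, 572, 458, 124, 474, 241, 123, 352, 253, 714, 266, 995, 440, 193, 298, 602}.
N(844) = {597, 371, 612, 792, 263, 966, 769, 710, 240, 930, 999, 572, 458, 124, 474, 313, 123, 253, 714, 904, 266, 995, 440, 193, 298, 602}, |N(844)| = 26.
K_{7,7,6,6,4,3} (perfect); ϑ(G) = α(G) = max{7,7,6,6,4,3} = 7.
ϑ(G) ≈ 7.00000000.
Lovász sandwich 7 ≤ 7 ≤ 7: collapsed.

7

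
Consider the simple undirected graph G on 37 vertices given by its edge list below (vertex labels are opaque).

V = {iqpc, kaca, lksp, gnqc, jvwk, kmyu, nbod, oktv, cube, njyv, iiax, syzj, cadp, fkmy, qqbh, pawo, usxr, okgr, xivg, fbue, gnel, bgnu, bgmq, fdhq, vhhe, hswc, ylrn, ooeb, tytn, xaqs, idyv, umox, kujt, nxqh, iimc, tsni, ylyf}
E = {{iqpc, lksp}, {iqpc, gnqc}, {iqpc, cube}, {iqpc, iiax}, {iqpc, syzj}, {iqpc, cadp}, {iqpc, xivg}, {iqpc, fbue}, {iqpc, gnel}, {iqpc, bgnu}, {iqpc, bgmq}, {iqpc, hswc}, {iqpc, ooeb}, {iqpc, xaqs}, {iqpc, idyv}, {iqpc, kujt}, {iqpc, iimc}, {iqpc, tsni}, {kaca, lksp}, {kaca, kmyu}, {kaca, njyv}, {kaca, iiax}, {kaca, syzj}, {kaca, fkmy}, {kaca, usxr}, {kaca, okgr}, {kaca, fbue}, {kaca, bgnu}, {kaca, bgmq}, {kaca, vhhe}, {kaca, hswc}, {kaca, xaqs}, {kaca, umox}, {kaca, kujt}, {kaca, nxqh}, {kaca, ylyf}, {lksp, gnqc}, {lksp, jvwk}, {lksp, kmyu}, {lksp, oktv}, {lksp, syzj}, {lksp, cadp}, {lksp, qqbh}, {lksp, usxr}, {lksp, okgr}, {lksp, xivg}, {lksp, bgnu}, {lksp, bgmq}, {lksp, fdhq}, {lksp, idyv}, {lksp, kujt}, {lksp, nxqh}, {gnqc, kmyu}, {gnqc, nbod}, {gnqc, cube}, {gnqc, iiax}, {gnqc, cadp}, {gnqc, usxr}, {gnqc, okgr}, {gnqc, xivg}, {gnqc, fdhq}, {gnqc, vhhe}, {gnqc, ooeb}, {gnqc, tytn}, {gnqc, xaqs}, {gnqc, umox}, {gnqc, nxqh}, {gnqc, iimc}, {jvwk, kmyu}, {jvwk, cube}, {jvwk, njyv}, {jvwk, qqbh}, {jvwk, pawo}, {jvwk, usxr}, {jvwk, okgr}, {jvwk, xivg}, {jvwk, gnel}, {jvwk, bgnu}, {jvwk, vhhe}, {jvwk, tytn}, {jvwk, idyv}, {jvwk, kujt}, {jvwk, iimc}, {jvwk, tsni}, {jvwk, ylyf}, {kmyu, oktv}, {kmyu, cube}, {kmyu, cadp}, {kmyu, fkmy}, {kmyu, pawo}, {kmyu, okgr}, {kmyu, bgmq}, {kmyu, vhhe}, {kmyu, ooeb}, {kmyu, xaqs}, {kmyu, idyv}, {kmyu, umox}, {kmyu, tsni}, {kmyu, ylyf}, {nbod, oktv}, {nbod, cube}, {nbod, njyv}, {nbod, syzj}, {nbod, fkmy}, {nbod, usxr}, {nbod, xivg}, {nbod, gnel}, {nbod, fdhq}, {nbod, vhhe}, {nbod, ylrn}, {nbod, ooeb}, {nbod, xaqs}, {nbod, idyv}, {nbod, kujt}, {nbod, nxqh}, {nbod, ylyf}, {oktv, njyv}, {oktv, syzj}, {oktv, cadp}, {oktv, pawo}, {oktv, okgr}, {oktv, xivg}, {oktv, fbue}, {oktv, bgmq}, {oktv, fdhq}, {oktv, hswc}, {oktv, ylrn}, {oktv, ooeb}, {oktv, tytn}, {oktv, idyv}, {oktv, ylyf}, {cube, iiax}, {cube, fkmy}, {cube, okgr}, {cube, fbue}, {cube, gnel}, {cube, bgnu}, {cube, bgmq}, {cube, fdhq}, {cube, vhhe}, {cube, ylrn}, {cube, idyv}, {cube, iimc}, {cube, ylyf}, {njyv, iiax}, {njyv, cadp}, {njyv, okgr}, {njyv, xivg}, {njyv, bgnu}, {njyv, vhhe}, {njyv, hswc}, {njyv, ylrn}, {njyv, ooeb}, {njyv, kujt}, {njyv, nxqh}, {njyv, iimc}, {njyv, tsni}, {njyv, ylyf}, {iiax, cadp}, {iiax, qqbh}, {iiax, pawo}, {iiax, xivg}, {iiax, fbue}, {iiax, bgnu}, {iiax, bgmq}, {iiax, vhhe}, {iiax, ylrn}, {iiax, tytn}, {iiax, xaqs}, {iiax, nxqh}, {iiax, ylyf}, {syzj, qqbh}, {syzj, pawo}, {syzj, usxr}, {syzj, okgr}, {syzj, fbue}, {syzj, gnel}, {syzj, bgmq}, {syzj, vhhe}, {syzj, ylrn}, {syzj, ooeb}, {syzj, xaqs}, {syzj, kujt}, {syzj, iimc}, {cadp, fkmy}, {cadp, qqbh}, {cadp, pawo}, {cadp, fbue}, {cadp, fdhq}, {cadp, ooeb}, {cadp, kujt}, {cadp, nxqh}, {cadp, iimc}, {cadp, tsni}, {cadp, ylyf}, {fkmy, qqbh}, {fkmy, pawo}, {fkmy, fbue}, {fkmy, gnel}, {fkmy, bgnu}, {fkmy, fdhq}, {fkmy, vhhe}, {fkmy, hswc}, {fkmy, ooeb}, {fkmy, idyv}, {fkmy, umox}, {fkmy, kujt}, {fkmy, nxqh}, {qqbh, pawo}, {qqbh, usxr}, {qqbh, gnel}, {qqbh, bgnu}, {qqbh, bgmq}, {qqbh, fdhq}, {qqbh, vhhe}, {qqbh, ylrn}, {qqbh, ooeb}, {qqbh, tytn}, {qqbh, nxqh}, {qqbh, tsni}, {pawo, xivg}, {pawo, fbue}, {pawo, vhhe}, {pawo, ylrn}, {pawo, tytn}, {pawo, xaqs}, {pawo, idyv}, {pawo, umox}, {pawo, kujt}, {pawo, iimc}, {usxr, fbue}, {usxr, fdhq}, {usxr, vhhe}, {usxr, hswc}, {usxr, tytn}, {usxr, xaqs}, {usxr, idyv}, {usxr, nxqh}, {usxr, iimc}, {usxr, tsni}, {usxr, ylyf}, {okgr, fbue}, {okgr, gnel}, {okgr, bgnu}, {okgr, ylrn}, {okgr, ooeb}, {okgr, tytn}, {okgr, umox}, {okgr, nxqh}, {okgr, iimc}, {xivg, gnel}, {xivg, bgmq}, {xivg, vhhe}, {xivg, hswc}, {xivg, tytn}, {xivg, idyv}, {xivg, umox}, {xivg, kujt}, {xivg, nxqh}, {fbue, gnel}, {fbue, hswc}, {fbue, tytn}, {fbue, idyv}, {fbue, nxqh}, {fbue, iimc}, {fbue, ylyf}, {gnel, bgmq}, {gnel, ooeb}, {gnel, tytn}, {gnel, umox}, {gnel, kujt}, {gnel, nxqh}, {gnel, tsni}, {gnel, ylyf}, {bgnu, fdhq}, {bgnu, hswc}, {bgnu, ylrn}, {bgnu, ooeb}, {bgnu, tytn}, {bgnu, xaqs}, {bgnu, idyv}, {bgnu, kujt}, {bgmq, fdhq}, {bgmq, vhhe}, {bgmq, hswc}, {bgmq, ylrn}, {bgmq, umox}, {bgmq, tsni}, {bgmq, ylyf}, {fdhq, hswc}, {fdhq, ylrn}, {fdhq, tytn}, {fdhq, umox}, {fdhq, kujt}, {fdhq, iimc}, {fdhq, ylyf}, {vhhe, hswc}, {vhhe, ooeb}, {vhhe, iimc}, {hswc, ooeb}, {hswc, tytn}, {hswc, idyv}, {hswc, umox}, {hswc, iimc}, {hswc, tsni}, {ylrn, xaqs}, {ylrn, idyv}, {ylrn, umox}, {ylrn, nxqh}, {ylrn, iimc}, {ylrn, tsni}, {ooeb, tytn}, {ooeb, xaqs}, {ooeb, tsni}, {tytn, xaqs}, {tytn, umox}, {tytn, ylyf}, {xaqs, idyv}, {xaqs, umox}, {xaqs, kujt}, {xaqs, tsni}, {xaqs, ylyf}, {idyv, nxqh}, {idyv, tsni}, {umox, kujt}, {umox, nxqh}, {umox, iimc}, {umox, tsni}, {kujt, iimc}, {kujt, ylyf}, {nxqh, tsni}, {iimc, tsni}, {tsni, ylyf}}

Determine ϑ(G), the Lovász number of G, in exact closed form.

sqrt(37)

Vertex fdhq has 18 neighbors: lksp, gnqc, nbod, oktv, cube, cadp, fkmy, qqbh, usxr, bgnu, bgmq, hswc, ylrn, tytn, umox, kujt, iimc, ylyf.
N(cube) = {iqpc, gnqc, jvwk, kmyu, nbod, iiax, fkmy, okgr, fbue, gnel, bgnu, bgmq, fdhq, vhhe, ylrn, idyv, iimc, ylyf}, |N(cube)| = 18.
deg(ooeb) = 18; N(ooeb) = {iqpc, gnqc, kmyu, nbod, oktv, njyv, syzj, cadp, fkmy, qqbh, okgr, gnel, bgnu, vhhe, hswc, tytn, xaqs, tsni}.
deg(idyv) = 18; N(idyv) = {iqpc, lksp, jvwk, kmyu, nbod, oktv, cube, fkmy, pawo, usxr, xivg, fbue, bgnu, hswc, ylrn, xaqs, nxqh, tsni}.
18-regular, N=37; Paley(37): SR with (k,λ,μ)=(18,8,9).
A has 3 distinct eigenvalues ≈ [18.0, 2.5414, -3.5414].
ϑ = −N·λ_min/(λ_max−λ_min) = −37·(-sqrt(37)/2 - 1/2)/(18−(-sqrt(37)/2 - 1/2)) = sqrt(37).
ϑ(G) ≈ 6.0827625.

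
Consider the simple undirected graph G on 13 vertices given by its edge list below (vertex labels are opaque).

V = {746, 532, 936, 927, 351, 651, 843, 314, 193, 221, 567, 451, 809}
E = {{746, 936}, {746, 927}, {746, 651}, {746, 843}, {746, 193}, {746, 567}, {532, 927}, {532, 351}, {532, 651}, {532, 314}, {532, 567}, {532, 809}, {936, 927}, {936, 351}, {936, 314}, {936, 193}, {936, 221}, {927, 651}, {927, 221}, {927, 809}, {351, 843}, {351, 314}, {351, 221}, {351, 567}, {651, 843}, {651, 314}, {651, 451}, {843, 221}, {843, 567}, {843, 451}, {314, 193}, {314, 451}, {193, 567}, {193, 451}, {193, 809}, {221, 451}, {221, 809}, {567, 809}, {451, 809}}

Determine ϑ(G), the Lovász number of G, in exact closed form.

deg(809) = 6; N(809) = {532, 927, 193, 221, 567, 451}.
Vertex 567 has 6 neighbors: 746, 532, 351, 843, 193, 809.
deg(314) = 6; N(314) = {532, 936, 351, 651, 193, 451}.
deg(936) = 6; N(936) = {746, 927, 351, 314, 193, 221}.
Every vertex has degree 6 (N=13); strongly regular (13,6,2,3).
A has 3 distinct eigenvalues ≈ [6.0, 1.302776, -2.302776].
−13·(-sqrt(13)/2 - 1/2) / ((6)−(-sqrt(13)/2 - 1/2)) = sqrt(13) = ϑ(G).
≈ 3.60555 (to 5 d.p.).

sqrt(13)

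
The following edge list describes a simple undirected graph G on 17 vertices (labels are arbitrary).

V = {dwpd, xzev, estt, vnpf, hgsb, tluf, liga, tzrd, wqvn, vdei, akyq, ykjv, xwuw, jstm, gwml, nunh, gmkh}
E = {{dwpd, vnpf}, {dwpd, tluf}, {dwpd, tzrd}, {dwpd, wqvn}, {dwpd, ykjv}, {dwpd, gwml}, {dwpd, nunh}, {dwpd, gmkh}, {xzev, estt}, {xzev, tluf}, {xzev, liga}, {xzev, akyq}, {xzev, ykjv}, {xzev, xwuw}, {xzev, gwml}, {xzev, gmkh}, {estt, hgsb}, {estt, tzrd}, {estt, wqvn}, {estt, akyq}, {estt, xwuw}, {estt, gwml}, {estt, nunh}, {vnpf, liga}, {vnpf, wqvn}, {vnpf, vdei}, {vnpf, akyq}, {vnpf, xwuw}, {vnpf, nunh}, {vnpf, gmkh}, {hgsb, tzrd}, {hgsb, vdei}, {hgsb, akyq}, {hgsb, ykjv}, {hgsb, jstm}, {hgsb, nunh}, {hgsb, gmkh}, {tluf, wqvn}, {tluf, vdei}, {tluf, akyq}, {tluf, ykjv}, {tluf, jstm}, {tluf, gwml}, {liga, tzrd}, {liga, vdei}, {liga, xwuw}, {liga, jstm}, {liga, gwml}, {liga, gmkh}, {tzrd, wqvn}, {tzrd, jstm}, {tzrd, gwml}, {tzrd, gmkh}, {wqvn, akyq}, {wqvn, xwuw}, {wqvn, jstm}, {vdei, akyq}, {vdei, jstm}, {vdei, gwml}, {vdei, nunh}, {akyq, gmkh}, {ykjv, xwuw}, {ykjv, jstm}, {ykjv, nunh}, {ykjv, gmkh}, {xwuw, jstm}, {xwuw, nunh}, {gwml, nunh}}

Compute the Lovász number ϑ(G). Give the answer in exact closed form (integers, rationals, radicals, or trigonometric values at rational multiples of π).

N(vnpf) = {dwpd, liga, wqvn, vdei, akyq, xwuw, nunh, gmkh}, |N(vnpf)| = 8.
Vertex nunh has 8 neighbors: dwpd, estt, vnpf, hgsb, vdei, ykjv, xwuw, gwml.
deg(dwpd) = 8; N(dwpd) = {vnpf, tluf, tzrd, wqvn, ykjv, gwml, nunh, gmkh}.
N(tluf) = {dwpd, xzev, wqvn, vdei, akyq, ykjv, jstm, gwml}, |N(tluf)| = 8.
G on 17 vertices is 8-regular; Paley(17): SR with (k,λ,μ)=(8,3,4).
The 3 distinct eigenvalues: [8.0, 1.562, -2.562].
ϑ = −N·λ_min/(λ_max−λ_min) = −17·(-sqrt(17)/2 - 1/2)/(8−(-sqrt(17)/2 - 1/2)) = sqrt(17).
≈ 4.123105626 (to 9 d.p.).

sqrt(17)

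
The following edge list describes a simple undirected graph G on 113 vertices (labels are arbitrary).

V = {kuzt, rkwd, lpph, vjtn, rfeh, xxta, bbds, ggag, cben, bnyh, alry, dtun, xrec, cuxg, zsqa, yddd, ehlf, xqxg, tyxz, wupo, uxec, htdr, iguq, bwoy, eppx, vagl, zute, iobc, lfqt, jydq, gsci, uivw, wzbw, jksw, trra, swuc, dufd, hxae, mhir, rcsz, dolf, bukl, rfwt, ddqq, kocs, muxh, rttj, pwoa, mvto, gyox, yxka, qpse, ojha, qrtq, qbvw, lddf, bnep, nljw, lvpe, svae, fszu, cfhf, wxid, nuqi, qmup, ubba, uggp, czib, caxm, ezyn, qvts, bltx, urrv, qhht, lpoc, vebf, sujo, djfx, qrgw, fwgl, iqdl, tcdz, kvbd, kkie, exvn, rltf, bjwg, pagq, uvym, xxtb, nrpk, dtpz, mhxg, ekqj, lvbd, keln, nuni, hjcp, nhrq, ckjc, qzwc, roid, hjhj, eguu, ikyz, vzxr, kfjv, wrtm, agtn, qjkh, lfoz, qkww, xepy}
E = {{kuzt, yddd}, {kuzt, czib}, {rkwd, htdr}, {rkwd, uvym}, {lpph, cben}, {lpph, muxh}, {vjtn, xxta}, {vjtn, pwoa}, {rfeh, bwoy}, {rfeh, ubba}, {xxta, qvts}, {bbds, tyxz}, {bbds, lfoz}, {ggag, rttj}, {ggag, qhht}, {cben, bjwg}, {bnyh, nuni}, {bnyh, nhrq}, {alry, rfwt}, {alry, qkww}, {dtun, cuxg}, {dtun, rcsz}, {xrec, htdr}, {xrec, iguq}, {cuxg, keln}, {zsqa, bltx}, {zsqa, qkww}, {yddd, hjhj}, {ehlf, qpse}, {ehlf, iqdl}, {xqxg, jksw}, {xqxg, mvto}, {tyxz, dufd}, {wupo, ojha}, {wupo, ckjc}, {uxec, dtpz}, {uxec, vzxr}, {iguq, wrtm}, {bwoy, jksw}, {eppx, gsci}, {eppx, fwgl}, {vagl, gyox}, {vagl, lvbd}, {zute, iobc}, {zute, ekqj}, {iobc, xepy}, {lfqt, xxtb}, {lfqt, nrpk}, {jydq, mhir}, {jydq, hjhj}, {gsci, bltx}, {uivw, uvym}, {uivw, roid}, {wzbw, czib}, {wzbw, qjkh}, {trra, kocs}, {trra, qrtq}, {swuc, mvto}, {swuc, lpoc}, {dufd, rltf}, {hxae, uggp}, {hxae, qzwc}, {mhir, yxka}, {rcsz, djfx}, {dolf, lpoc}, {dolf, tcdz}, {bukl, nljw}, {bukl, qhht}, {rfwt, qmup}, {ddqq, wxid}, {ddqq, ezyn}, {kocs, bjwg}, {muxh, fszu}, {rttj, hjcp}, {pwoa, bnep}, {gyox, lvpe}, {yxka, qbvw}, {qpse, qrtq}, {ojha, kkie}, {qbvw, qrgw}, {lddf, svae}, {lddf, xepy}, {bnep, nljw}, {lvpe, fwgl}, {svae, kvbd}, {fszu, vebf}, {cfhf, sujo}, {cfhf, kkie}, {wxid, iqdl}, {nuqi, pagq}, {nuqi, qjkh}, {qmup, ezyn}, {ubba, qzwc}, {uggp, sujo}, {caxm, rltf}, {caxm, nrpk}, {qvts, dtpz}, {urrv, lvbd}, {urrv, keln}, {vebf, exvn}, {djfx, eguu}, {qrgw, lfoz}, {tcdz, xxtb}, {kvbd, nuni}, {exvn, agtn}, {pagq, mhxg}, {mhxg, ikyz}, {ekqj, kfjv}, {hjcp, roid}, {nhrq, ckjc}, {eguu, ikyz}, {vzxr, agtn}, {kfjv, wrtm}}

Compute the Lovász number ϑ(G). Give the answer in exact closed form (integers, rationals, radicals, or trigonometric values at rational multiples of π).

113*cos(pi/113)/(cos(pi/113) + 1)

Vertex qvts has 2 neighbors: xxta, dtpz.
Vertex dtpz has 2 neighbors: uxec, qvts.
Vertex yxka has 2 neighbors: mhir, qbvw.
deg(lvpe) = 2; N(lvpe) = {gyox, fwgl}.
Regular of degree 2 on 113 vertices: this is C_{113}, the 113-cycle.
Distinct eigenvalues (to 5 d.p.): [2.0, 1.99691, 1.98765, 1.97224, 1.95074, 1.9232, 1.88973, 1.85041, 1.80537, 1.75475, 1.69871, 1.63742, 1.57106, 1.49985, 1.42401, 1.34376, 1.25936, 1.17107, 1.07915, 0.98391, 0.88562, 0.78459, 0.68114, 0.57558, 0.46824, 0.35946, 0.24956, 0.1389, 0.0278, -0.08338, -0.1943, -0.30463, -0.41401, -0.52211, -0.6286, -0.73315, -0.83543, -0.93512, -1.03193, -1.12555, -1.21568, -1.30206, -1.38442, -1.4625, -1.53605, -1.60486, -1.66871, -1.7274, -1.78075, -1.8286, -1.87079, -1.9072, -1.93772, -1.96225, -1.98071, -1.99305, -1.99923].
−113·(-2*cos(pi/113)) / ((2)−(-2*cos(pi/113))) = 113*cos(pi/113)/(cos(pi/113) + 1) = ϑ(G).
≈ 56.48908089 (to 8 d.p.).
Sandwich: α(G)=56 ≤ ϑ(G)=113*cos(pi/113)/(cos(pi/113) + 1) ≤ χ(Ḡ)=57 (both strict).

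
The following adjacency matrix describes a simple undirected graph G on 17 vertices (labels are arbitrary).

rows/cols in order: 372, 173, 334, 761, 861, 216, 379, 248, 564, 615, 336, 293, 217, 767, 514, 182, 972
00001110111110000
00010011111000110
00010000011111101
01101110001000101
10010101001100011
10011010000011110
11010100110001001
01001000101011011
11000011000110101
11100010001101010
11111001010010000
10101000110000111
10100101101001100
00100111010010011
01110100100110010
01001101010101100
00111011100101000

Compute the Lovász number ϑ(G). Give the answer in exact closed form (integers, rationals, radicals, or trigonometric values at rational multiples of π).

sqrt(17)

Vertex 334 has 8 neighbors: 761, 615, 336, 293, 217, 767, 514, 972.
N(514) = {173, 334, 761, 216, 564, 293, 217, 182}, |N(514)| = 8.
N(615) = {372, 173, 334, 379, 336, 293, 767, 182}, |N(615)| = 8.
Vertex 761 has 8 neighbors: 173, 334, 861, 216, 379, 336, 514, 972.
G on 17 vertices is 8-regular; strongly regular (17,8,3,4).
A has 3 distinct eigenvalues ≈ [8.0, 1.5616, -2.5616].
λ_max=8, λ_min=-sqrt(17)/2 - 1/2; ϑ = −17·λ_min/(λ_max−λ_min) = sqrt(17).
≈ 4.123105626 (to 9 d.p.).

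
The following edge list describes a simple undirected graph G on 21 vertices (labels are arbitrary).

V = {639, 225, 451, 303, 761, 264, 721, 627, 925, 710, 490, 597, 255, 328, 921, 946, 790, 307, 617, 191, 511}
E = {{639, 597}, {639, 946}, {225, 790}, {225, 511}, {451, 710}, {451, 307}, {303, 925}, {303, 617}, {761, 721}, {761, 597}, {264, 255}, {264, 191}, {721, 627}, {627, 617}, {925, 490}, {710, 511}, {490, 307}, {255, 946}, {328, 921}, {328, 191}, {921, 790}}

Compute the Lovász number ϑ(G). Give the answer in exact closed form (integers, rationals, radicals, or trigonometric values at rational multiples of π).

21*cos(pi/21)/(cos(pi/21) + 1)

deg(451) = 2; N(451) = {710, 307}.
N(627) = {721, 617}, |N(627)| = 2.
Vertex 761 has 2 neighbors: 721, 597.
N(597) = {639, 761}, |N(597)| = 2.
G on 21 vertices is 2-regular; connected 2-regular on 21 ⇒ C_{21}.
The 11 distinct eigenvalues: [2.0, 1.911, 1.652, 1.247, 0.731, 0.149, -0.445, -1.0, -1.466, -1.802, -1.978].
−21·(-2*cos(pi/21)) / ((2)−(-2*cos(pi/21))) = 21*cos(pi/21)/(cos(pi/21) + 1) = ϑ(G).
ϑ(G) ≈ 10.441033.
Lovász sandwich 10 ≤ 21*cos(pi/21)/(cos(pi/21) + 1) ≤ 11: both strict.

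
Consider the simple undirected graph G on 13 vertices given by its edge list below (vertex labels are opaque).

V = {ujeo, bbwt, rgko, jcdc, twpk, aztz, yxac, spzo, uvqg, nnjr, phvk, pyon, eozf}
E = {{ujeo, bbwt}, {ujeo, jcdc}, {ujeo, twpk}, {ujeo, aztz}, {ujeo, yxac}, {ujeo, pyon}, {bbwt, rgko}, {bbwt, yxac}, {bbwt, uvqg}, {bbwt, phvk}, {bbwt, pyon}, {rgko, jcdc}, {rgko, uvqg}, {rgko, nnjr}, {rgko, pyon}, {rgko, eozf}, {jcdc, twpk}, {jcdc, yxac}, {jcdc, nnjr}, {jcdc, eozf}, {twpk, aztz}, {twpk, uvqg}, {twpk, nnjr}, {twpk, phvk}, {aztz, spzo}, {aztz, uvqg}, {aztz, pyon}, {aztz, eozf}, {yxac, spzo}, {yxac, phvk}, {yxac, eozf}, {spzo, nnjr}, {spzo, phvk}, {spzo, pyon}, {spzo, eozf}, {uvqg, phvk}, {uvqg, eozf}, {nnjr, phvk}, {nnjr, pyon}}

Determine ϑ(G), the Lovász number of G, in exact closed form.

sqrt(13)

Vertex bbwt has 6 neighbors: ujeo, rgko, yxac, uvqg, phvk, pyon.
deg(eozf) = 6; N(eozf) = {rgko, jcdc, aztz, yxac, spzo, uvqg}.
deg(yxac) = 6; N(yxac) = {ujeo, bbwt, jcdc, spzo, phvk, eozf}.
N(jcdc) = {ujeo, rgko, twpk, yxac, nnjr, eozf}, |N(jcdc)| = 6.
Regular of degree 6 on 13 vertices: Paley(13): SR with (k,λ,μ)=(6,2,3).
The 3 distinct eigenvalues: [6.0, 1.303, -2.303].
ϑ = −N·λ_min/(λ_max−λ_min) = −13·(-sqrt(13)/2 - 1/2)/(6−(-sqrt(13)/2 - 1/2)) = sqrt(13).
Numerically 3.6056.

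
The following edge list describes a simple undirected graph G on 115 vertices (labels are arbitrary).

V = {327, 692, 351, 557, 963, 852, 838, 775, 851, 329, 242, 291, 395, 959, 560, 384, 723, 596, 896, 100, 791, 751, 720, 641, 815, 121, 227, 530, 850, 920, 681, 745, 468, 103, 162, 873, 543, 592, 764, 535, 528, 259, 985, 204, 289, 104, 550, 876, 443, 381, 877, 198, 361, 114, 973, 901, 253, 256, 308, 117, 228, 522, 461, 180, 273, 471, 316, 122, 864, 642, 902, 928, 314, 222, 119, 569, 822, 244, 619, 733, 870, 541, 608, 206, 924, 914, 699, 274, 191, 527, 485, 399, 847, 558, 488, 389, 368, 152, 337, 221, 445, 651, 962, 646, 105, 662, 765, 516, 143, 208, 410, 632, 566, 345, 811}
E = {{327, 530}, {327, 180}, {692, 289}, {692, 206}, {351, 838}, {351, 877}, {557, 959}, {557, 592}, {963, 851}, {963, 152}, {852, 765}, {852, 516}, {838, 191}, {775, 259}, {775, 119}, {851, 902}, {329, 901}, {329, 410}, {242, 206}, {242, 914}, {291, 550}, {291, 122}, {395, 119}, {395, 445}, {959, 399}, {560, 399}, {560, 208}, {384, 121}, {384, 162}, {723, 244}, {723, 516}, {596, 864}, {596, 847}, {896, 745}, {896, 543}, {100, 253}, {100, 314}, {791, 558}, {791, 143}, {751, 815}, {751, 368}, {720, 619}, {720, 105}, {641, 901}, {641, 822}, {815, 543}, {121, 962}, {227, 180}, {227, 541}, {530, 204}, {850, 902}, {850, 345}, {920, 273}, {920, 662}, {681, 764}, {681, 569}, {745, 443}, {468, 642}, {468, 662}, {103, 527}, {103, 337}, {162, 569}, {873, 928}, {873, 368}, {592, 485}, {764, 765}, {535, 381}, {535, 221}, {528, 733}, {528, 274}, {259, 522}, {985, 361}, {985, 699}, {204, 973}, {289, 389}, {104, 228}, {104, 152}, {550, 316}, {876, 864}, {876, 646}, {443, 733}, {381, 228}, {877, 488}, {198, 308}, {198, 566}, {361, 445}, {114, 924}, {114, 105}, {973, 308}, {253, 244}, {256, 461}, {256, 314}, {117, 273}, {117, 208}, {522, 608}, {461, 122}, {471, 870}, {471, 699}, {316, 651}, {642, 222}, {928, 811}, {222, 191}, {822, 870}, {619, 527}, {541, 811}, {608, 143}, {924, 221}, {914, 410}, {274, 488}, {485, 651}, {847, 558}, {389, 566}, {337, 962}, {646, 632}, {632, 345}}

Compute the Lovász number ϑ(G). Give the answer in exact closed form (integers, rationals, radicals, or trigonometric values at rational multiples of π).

115*cos(pi/115)/(cos(pi/115) + 1)

deg(541) = 2; N(541) = {227, 811}.
Vertex 699 has 2 neighbors: 985, 471.
deg(963) = 2; N(963) = {851, 152}.
deg(143) = 2; N(143) = {791, 608}.
Regular of degree 2 on 115 vertices: the odd cycle C_{115}.
A has 58 distinct eigenvalues ≈ [2.0, 1.99702, 1.98807, 1.97319, 1.95243, 1.92583, 1.89349, 1.8555, 1.81197, 1.76304, 1.70884, 1.64954, 1.58532, 1.51637, 1.44289, 1.36511, 1.28325, 1.19756, 1.1083, 1.01573, 0.92013, 0.82178, 0.72098, 0.61803, 0.51324, 0.40691, 0.29937, 0.19094, 0.08193, -0.02732, -0.13648, -0.24524, -0.35327, -0.46025, -0.56585, -0.66976, -0.77167, -0.87128, -0.96829, -1.06241, -1.15336, -1.24087, -1.32467, -1.40452, -1.48018, -1.55142, -1.61803, -1.67982, -1.73659, -1.78817, -1.83442, -1.8752, -1.91038, -1.93985, -1.96354, -1.98137, -1.99329, -1.99925].
λ_max=2, λ_min=-2*cos(pi/115); ϑ = −115·λ_min/(λ_max−λ_min) = 115*cos(pi/115)/(cos(pi/115) + 1).
≈ 57.489270835 (to 9 d.p.).
57 ≤ 115*cos(pi/115)/(cos(pi/115) + 1) ≤ 58: both strict.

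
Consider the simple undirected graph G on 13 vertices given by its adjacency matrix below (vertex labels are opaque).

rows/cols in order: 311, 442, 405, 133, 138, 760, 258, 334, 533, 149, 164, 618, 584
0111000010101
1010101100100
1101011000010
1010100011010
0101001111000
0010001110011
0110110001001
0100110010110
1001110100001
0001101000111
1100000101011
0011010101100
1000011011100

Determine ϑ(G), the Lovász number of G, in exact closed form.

sqrt(13)

Vertex 258 has 6 neighbors: 442, 405, 138, 760, 149, 584.
Vertex 760 has 6 neighbors: 405, 258, 334, 533, 618, 584.
N(164) = {311, 442, 334, 149, 618, 584}, |N(164)| = 6.
N(311) = {442, 405, 133, 533, 164, 584}, |N(311)| = 6.
Every vertex has degree 6 (N=13); SR(13,6,2,3) — a Paley graph.
The 3 distinct eigenvalues: [6.0, 1.3028, -2.3028].
ϑ = −N·λ_min/(λ_max−λ_min) = −13·(-sqrt(13)/2 - 1/2)/(6−(-sqrt(13)/2 - 1/2)) = sqrt(13).
≈ 3.6055513 (to 7 d.p.).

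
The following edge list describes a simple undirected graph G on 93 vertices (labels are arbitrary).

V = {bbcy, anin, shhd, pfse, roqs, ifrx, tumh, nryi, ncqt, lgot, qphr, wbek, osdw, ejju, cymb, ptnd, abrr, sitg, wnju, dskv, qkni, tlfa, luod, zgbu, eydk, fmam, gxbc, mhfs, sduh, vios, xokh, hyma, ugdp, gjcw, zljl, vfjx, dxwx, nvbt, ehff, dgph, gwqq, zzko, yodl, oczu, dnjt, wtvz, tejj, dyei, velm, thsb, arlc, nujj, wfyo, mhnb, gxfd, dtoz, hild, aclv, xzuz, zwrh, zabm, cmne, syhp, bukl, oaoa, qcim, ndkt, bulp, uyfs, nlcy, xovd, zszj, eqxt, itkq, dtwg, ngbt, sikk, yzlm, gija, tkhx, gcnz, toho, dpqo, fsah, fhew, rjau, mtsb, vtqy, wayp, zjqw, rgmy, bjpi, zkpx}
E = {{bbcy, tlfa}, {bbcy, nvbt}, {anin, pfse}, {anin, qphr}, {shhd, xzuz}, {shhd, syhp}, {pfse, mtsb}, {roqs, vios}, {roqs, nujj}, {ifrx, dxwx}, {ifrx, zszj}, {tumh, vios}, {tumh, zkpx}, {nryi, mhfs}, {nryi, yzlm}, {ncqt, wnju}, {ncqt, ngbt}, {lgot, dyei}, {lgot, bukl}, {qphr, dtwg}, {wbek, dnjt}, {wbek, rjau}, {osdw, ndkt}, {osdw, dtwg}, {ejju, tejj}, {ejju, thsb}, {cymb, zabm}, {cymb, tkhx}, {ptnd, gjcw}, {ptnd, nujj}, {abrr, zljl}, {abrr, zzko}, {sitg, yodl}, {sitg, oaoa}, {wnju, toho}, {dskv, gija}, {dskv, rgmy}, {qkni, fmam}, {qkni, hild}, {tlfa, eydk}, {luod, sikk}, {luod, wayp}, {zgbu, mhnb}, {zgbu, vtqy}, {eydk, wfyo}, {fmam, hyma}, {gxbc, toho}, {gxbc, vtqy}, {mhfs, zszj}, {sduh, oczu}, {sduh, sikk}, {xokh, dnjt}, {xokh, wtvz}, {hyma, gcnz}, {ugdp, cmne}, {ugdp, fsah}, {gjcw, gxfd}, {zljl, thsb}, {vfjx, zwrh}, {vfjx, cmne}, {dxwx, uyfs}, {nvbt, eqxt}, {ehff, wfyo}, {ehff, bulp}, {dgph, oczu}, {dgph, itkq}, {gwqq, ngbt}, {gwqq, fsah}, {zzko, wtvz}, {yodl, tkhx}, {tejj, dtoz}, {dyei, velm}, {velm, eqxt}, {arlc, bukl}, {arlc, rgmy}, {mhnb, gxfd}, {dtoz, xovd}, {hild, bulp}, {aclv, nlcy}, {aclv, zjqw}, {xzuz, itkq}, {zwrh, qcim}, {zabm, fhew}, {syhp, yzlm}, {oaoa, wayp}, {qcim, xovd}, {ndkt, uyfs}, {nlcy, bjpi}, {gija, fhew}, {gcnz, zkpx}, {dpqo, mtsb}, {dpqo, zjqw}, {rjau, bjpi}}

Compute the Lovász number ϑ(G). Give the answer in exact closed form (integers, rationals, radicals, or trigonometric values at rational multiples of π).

93*cos(pi/93)/(cos(pi/93) + 1)

deg(gija) = 2; N(gija) = {dskv, fhew}.
N(vios) = {roqs, tumh}, |N(vios)| = 2.
Vertex ncqt has 2 neighbors: wnju, ngbt.
Vertex qphr has 2 neighbors: anin, dtwg.
Every vertex has degree 2 (N=93); connected 2-regular on 93 ⇒ C_{93}.
The 47 distinct eigenvalues: [2.0, 1.9954, 1.9818, 1.9591, 1.9274, 1.887, 1.8379, 1.7805, 1.7149, 1.6415, 1.5606, 1.4727, 1.3779, 1.2769, 1.1701, 1.0579, 0.9409, 0.8196, 0.6946, 0.5664, 0.4356, 0.3029, 0.1687, 0.0338, -0.1013, -0.2359, -0.3695, -0.5013, -0.6309, -0.7576, -0.8808, -1.0, -1.1146, -1.2242, -1.3282, -1.4261, -1.5175, -1.602, -1.6792, -1.7487, -1.8102, -1.8635, -1.9083, -1.9443, -1.9715, -1.9897, -1.9989].
Lovász (edge-transitive): ϑ = −93·(-2*cos(pi/93))/((2)−(-2*cos(pi/93))) = 93*cos(pi/93)/(cos(pi/93) + 1).
= 46.486731879… (decimal).
α=46, χ(Ḡ)=47; ϑ=93*cos(pi/93)/(cos(pi/93) + 1) lies between (both strict).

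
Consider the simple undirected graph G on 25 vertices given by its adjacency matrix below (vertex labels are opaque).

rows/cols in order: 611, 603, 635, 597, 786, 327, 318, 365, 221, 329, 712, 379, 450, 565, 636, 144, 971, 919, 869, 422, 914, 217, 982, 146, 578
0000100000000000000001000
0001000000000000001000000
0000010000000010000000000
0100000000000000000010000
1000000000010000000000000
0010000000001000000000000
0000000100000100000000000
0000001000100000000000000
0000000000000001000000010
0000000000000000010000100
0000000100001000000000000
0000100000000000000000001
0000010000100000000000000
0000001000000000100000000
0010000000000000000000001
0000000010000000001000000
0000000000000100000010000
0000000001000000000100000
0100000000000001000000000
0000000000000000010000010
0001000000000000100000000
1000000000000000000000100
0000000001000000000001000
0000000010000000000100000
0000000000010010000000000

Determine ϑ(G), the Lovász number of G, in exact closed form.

Vertex 982 has 2 neighbors: 329, 217.
deg(914) = 2; N(914) = {597, 971}.
Vertex 565 has 2 neighbors: 318, 971.
deg(422) = 2; N(422) = {919, 146}.
Regular of degree 2 on 25 vertices: a single 25-cycle (edge-transitive).
Distinct eigenvalues (to 6 d.p.): [2.0, 1.937166, 1.752613, 1.457937, 1.071654, 0.618034, 0.125581, -0.374763, -0.851559, -1.274848, -1.618034, -1.859553, -1.984229].
ϑ = −N·λ_min/(λ_max−λ_min) = −25·(-2*cos(pi/25))/(2−(-2*cos(pi/25))) = 25*cos(pi/25)/(cos(pi/25) + 1).
Numerically 12.4505218.
12 ≤ 25*cos(pi/25)/(cos(pi/25) + 1) ≤ 13: both strict.

25*cos(pi/25)/(cos(pi/25) + 1)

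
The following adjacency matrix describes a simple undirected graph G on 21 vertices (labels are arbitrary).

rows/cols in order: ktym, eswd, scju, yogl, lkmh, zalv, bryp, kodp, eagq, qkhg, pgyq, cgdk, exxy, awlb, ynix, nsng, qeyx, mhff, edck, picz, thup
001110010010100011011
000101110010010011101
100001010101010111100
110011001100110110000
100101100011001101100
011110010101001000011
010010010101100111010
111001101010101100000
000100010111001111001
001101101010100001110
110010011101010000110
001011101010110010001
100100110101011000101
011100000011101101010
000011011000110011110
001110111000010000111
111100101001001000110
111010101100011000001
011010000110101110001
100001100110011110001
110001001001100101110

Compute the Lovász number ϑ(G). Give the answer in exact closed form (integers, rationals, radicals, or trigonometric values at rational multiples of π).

6

deg(bryp) = 10; N(bryp) = {eswd, lkmh, kodp, qkhg, cgdk, exxy, nsng, qeyx, mhff, picz}.
deg(yogl) = 10; N(yogl) = {ktym, eswd, lkmh, zalv, eagq, qkhg, exxy, awlb, nsng, qeyx}.
deg(zalv) = 10; N(zalv) = {eswd, scju, yogl, lkmh, kodp, qkhg, cgdk, ynix, picz, thup}.
Vertex picz has 10 neighbors: ktym, zalv, bryp, qkhg, pgyq, awlb, ynix, nsng, qeyx, thup.
Every vertex has degree 10 (N=21); Kneser K(7,2) on C(7,2)=21 vertices.
A has 3 distinct eigenvalues ≈ [10.0, 1.0, -4.0].
ϑ = −N·λ_min/(λ_max−λ_min) = −21·(-4)/(10−(-4)) = 6.
≈ 6.0000 (to 4 d.p.).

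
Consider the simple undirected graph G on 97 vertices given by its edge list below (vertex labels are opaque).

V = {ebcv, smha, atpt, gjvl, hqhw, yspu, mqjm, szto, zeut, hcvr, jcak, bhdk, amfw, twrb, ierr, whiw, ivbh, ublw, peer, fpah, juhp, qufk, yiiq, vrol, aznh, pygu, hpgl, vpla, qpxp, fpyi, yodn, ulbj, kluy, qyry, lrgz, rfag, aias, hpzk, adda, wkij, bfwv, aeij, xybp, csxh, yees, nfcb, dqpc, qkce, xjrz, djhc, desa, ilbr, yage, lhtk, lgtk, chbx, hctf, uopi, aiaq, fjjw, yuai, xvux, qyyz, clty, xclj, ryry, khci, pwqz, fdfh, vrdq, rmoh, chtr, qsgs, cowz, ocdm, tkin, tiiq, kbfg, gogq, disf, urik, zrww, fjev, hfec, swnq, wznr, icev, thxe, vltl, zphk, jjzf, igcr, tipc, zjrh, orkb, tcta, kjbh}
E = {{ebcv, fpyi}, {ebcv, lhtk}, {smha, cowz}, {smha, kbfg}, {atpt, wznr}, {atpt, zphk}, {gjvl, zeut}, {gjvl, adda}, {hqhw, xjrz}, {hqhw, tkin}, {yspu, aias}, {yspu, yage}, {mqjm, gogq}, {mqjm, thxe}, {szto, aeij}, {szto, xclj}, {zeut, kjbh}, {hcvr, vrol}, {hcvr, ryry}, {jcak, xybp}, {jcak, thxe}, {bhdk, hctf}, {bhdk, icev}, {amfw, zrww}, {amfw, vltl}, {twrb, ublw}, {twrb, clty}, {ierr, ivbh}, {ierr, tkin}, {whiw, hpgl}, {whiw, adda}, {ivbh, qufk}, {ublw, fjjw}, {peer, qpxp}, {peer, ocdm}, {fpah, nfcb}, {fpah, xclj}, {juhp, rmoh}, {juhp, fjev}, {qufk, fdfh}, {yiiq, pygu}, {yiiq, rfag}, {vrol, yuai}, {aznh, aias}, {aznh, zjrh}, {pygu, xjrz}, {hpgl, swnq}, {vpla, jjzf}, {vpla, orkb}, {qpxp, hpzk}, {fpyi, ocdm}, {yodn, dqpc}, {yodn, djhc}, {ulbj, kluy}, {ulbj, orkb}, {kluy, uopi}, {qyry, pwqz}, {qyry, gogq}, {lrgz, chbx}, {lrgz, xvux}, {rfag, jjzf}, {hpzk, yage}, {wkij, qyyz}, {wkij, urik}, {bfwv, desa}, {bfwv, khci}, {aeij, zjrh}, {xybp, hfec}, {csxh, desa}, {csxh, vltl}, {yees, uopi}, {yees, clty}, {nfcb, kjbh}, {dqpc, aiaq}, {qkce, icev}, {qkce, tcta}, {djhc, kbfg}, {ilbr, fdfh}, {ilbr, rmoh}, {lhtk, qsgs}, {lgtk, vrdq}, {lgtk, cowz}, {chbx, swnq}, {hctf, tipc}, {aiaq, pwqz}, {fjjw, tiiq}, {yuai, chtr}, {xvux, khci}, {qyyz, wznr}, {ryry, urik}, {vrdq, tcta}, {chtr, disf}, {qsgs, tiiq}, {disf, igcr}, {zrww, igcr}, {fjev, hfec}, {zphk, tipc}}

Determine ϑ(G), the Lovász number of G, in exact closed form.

deg(qufk) = 2; N(qufk) = {ivbh, fdfh}.
deg(djhc) = 2; N(djhc) = {yodn, kbfg}.
Vertex fpah has 2 neighbors: nfcb, xclj.
Vertex pwqz has 2 neighbors: qyry, aiaq.
97-vertex 2-regular graph: this is C_{97}, the 97-cycle.
The 49 distinct eigenvalues: [2.0, 1.996, 1.983, 1.962, 1.933, 1.896, 1.851, 1.798, 1.737, 1.67, 1.595, 1.513, 1.426, 1.332, 1.232, 1.128, 1.019, 0.905, 0.788, 0.667, 0.544, 0.418, 0.29, 0.162, 0.032, -0.097, -0.226, -0.354, -0.481, -0.606, -0.728, -0.847, -0.962, -1.074, -1.181, -1.283, -1.379, -1.47, -1.555, -1.633, -1.704, -1.769, -1.825, -1.874, -1.916, -1.949, -1.974, -1.991, -1.999].
λ_max=2, λ_min=-2*cos(pi/97); ϑ = −97·λ_min/(λ_max−λ_min) = 97*cos(pi/97)/(cos(pi/97) + 1).
= 48.4873… (decimal).
48 ≤ 97*cos(pi/97)/(cos(pi/97) + 1) ≤ 49: both strict.

97*cos(pi/97)/(cos(pi/97) + 1)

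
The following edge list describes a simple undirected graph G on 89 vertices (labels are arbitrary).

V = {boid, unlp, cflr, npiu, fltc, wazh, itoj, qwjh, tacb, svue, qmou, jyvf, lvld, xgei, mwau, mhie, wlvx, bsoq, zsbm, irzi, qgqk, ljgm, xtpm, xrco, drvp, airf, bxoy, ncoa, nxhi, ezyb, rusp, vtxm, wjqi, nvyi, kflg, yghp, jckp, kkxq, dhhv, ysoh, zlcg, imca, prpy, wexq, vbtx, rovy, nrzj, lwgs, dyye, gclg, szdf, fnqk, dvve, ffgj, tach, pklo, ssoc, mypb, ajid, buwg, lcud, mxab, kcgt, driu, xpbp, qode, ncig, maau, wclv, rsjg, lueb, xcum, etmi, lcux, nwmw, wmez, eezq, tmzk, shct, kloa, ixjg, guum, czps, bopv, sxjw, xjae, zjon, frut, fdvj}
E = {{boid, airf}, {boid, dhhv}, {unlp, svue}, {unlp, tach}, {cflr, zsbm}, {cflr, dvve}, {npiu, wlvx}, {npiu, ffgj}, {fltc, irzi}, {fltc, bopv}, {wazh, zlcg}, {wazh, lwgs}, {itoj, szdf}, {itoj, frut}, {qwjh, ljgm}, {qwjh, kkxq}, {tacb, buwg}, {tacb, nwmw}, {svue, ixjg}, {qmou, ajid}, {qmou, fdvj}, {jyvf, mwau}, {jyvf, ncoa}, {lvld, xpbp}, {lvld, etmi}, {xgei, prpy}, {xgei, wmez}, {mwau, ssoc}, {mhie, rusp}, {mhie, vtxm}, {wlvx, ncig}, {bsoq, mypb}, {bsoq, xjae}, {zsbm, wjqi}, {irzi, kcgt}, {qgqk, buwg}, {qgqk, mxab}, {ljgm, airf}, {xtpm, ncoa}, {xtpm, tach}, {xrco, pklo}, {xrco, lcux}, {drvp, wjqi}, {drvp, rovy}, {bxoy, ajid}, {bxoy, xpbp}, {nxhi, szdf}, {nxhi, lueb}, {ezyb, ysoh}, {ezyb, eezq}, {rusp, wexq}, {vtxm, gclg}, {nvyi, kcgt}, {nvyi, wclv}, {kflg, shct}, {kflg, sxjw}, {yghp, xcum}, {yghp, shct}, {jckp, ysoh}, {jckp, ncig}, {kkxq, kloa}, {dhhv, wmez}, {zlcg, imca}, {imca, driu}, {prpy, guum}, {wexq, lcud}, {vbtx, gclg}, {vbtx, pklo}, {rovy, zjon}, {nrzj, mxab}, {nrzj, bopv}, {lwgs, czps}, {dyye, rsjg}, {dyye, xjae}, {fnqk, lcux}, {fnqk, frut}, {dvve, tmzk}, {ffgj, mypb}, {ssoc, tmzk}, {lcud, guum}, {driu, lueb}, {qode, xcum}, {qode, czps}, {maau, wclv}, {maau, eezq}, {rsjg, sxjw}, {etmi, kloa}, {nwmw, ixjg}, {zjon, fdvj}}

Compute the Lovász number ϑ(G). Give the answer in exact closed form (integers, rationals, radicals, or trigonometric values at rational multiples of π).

Vertex dyye has 2 neighbors: rsjg, xjae.
Vertex airf has 2 neighbors: boid, ljgm.
N(ncoa) = {jyvf, xtpm}, |N(ncoa)| = 2.
N(ysoh) = {ezyb, jckp}, |N(ysoh)| = 2.
2-regular, N=89; this is C_{89}, the 89-cycle.
A has 45 distinct eigenvalues ≈ [2.0, 1.995, 1.98, 1.955, 1.921, 1.877, 1.823, 1.761, 1.689, 1.61, 1.522, 1.427, 1.324, 1.215, 1.1, 0.98, 0.854, 0.724, 0.591, 0.455, 0.316, 0.176, 0.035, -0.106, -0.246, -0.386, -0.523, -0.658, -0.79, -0.917, -1.04, -1.158, -1.27, -1.376, -1.475, -1.567, -1.651, -1.726, -1.793, -1.851, -1.9, -1.939, -1.969, -1.989, -1.999].
Lovász (edge-transitive): ϑ = −89·(-2*cos(pi/89))/((2)−(-2*cos(pi/89))) = 89*cos(pi/89)/(cos(pi/89) + 1).
Numerically 44.48613532.
α=44, χ(Ḡ)=45; ϑ=89*cos(pi/89)/(cos(pi/89) + 1) lies between (both strict).

89*cos(pi/89)/(cos(pi/89) + 1)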